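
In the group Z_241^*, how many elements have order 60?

16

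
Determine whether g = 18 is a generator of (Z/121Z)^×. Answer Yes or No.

Yes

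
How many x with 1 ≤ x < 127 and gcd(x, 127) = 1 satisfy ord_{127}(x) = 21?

12

φ(127) = 127 − 1 = 126 = 2 · 3^2 · 7.
Since (Z/127Z)^× is cyclic of order 126, the number of elements of order d is φ(d) when d | 126 and 0 otherwise.
21 = 3 · 7 divides 126, and φ(21) = 12.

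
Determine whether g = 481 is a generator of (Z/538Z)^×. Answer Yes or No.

No

φ(538) = φ(2)·φ(269) = 1·268 = 268 = 2^2 · 67.
An element g generates (Z/538Z)^× iff g^(268/q) ≢ 1 (mod 538) for each prime q ∈ {2, 67}.
481^134 ≡ 1 (mod 538)  [q = 2: ≡ 1 ✗]
481^4 ≡ 441 (mod 538)  [q = 67: ≢ 1 ✓]
Since 481^134 ≡ 1, the order of 481 divides 134 < 268, so 481 is not a primitive root.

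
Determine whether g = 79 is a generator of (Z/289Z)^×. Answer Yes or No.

Yes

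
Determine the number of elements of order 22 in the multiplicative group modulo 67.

10

φ(67) = 67 − 1 = 66 = 2 · 3 · 11.
In a cyclic group of order 66, there are φ(d) elements of order d for each divisor d of 66, and zero for non-divisors.
22 = 2 · 11 divides 66, and φ(22) = 10.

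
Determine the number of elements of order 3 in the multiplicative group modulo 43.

2

φ(43) = 43 − 1 = 42 = 2 · 3 · 7.
Since (Z/43Z)^× is cyclic of order 42, the number of elements of order d is φ(d) when d | 42 and 0 otherwise.
3 | 42, and φ(3) = 3 − 1 = 2.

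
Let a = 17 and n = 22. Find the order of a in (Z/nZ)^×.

10

By Lagrange's theorem, ord_22(17) divides φ(22) = φ(2)·φ(11) = 1·10 = 10 = 2 · 5.
Divisors of 10: 1, 2, 5, 10.
Check 17^d mod 22 for each divisor in increasing order:
17^1 ≡ 17
17^2 ≡ 3
17^5 ≡ 21
17^10 ≡ 1
So ord_22(17) = 10.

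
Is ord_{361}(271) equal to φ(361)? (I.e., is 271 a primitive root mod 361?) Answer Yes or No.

φ(361) = φ(19^2) = 19·(19−1) = 342 = 2 · 3^2 · 19.
An element g generates (Z/361Z)^× iff g^(342/q) ≢ 1 (mod 361) for each prime q ∈ {2, 3, 19}.
271^171 ≡ 1 (mod 361)  [q = 2: ≡ 1 ✗]
271^114 ≡ 292 (mod 361)  [q = 3: ≢ 1 ✓]
271^18 ≡ 248 (mod 361)  [q = 19: ≢ 1 ✓]
The check at q = 2 fails, so 271 generates a proper subgroup.

No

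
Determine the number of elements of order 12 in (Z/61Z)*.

φ(61) = 61 − 1 = 60 = 2^2 · 3 · 5.
In a cyclic group of order 60, there are φ(d) elements of order d for each divisor d of 60, and zero for non-divisors.
12 = 2^2 · 3 divides 60, and φ(12) = 4.

4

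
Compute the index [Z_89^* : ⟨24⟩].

ord(24) | φ(89) = 89 − 1 = 88 = 2^3 · 11.
Divisors of 88: 1, 2, 4, 8, 11, 22, 44, 88.
Test each divisor d:
24^1 ≡ 24 (mod 89)
24^2 ≡ 42 (mod 89)
24^4 ≡ 73 (mod 89)
24^8 ≡ 78 (mod 89)
24^11 ≡ 37 (mod 89)
24^22 ≡ 34 (mod 89)
24^44 ≡ 88 (mod 89)
24^88 ≡ 1 (mod 89) ✓
The order of 24 is 88, so the subgroup it generates has 88 elements.
Index = |(Z/89Z)^×| / |⟨24⟩| = 88 / 88 = 1.

1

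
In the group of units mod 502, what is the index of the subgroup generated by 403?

The order of 403 must divide φ(502) = φ(2)·φ(251) = 1·250 = 250 = 2 · 5^3.
Divisors of 250: 1, 2, 5, 10, 25, 50, 125, 250.
Evaluate successive powers at the divisors of 250:
403^1 ≡ 403 (mod 502)
403^2 ≡ 263 (mod 502)
403^5 ≡ 51 (mod 502)
403^10 ≡ 91 (mod 502)
403^25 ≡ 149 (mod 502)
403^50 ≡ 113 (mod 502)
403^125 ≡ 1 (mod 502) ✓
The order of 403 is 125, so the subgroup it generates has 125 elements.
Index = |(Z/502Z)^×| / |⟨403⟩| = 250 / 125 = 2.

2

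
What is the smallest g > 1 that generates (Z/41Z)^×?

φ(41) = 41 − 1 = 40 = 2^3 · 5.
g is a primitive root iff g^(40/q) ≢ 1 (mod 41) for each prime q ∈ {2, 5}.
g = 2: 2^20 ≡ 1 — hits 1, so not a primitive root.
g = 3: 3^20 ≡ 40; 3^8 ≡ 1 — hits 1, so not a primitive root.
g = 4: 4^20 ≡ 1 — hits 1, so not a primitive root.
g = 5: 5^20 ≡ 1 — hits 1, so not a primitive root.
g = 6: 6^20 ≡ 40; 6^8 ≡ 10 — none is 1, so 6 is a primitive root.
Hence the least primitive root of 41 is 6.

6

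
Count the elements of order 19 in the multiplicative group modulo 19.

0

φ(19) = 19 − 1 = 18 = 2 · 3^2.
(Z/19Z)^× is cyclic (|G| = 18); a cyclic group of order m has exactly φ(d) elements of each order d | m, and none otherwise.
Since 19 ∤ 18, the count is 0.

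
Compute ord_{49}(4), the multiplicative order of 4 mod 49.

21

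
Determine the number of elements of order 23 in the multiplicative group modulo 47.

φ(47) = 47 − 1 = 46 = 2 · 23.
In a cyclic group of order 46, there are φ(d) elements of order d for each divisor d of 46, and zero for non-divisors.
23 | 46, and φ(23) = 23 − 1 = 22.

22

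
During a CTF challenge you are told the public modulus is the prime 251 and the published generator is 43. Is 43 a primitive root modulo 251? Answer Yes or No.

φ(251) = 251 − 1 = 250 = 2 · 5^3.
An element g generates (Z/251Z)^× iff g^(250/q) ≢ 1 (mod 251) for each prime q ∈ {2, 5}.
43^125 ≡ 250 (mod 251)  [q = 2: ≢ 1 ✓]
43^50 ≡ 20 (mod 251)  [q = 5: ≢ 1 ✓]
All checks pass, so 43 has order 250 and is a primitive root modulo 251.

Yes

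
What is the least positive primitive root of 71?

φ(71) = 71 − 1 = 70 = 2 · 5 · 7.
Test candidates g = 2, 3, … against the prime factors q ∈ {2, 5, 7} of φ(71): g is a generator iff g^(70/q) ≢ 1 for every such q.
g = 2: 2^35 ≡ 1 — hits 1, so not a primitive root.
g = 3: 3^35 ≡ 1 — hits 1, so not a primitive root.
g = 4: 4^35 ≡ 1 — hits 1, so not a primitive root.
g = 5: 5^35 ≡ 1 — hits 1, so not a primitive root.
g = 6: 6^35 ≡ 1 — hits 1, so not a primitive root.
g = 7: 7^35 ≡ 70; 7^14 ≡ 54; 7^10 ≡ 45 — none is 1, so 7 is a primitive root.
Hence the least primitive root of 71 is 7.

7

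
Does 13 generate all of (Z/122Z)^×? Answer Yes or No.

φ(122) = φ(2)·φ(61) = 1·60 = 60 = 2^2 · 3 · 5.
It suffices to check that the order of 13 is not a proper divisor of 60: compute 13^(60/q) for q ∈ {2, 3, 5}.
13^30 ≡ 1 (mod 122)  [q = 2: ≡ 1 ✗]
13^20 ≡ 47 (mod 122)  [q = 3: ≢ 1 ✓]
13^12 ≡ 1 (mod 122)  [q = 5: ≡ 1 ✗]
13^30 ≡ 1 shows ord(13) | 30, strictly less than φ(122); not a primitive root.

No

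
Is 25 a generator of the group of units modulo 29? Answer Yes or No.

No

φ(29) = 29 − 1 = 28 = 2^2 · 7.
Test 25^(28/q) mod 29 for each prime factor q of 28:
25^14 ≡ 1 (mod 29)  [q = 2: ≡ 1 ✗]
25^4 ≡ 24 (mod 29)  [q = 7: ≢ 1 ✓]
25^14 ≡ 1 shows ord(25) | 14, strictly less than φ(29); not a primitive root.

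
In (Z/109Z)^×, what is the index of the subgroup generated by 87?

Since 87 ∈ (Z/109Z)^×, its order divides φ(109) = 109 − 1 = 108 = 2^2 · 3^3.
Divisors of 108: 1, 2, 3, 4, 6, 9, 12, 18, 27, 36, 54, 108.
Evaluate successive powers at the divisors of 108:
87^1 ≡ 87
87^2 ≡ 48
87^3 ≡ 34
87^4 ≡ 15
87^6 ≡ 66
87^9 ≡ 64
87^12 ≡ 105
87^18 ≡ 63
87^27 ≡ 108
87^36 ≡ 45
87^54 ≡ 1
So ord_109(87) = 54, hence |⟨87⟩| = 54.
[(Z/109Z)^× : ⟨87⟩] = 108/54 = 2.

2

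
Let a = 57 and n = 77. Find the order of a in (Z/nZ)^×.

The order of 57 must divide φ(77) = φ(7·11) = (7−1)·(11−1) = 6·10 = 60 = 2^2 · 3 · 5.
Divisors of 60: 1, 2, 3, 4, 5, 6, 10, 12, 15, 20, 30, 60.
Check 57^d mod 77 for each divisor in increasing order:
57^1 ≡ 57 (mod 77)
57^2 ≡ 15 (mod 77)
57^3 ≡ 8 (mod 77)
57^4 ≡ 71 (mod 77)
57^5 ≡ 43 (mod 77)
57^6 ≡ 64 (mod 77)
57^10 ≡ 1 (mod 77) ✓
Hence ord(57) = 10.

10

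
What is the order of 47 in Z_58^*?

28

The order of 47 must divide φ(58) = φ(2)·φ(29) = 1·28 = 28 = 2^2 · 7.
Divisors of 28: 1, 2, 4, 7, 14, 28.
Test each divisor d:
47^1 ≡ 47 (mod 58)
47^2 ≡ 5 (mod 58)
47^4 ≡ 25 (mod 58)
47^7 ≡ 17 (mod 58)
47^14 ≡ 57 (mod 58)
47^28 ≡ 1 (mod 58) ✓
So ord_58(47) = 28.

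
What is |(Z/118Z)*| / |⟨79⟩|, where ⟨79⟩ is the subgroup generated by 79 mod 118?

The order of 79 must divide φ(118) = φ(2)·φ(59) = 1·58 = 58 = 2 · 29.
Divisors of 58: 1, 2, 29, 58.
Check 79^d mod 118 for each divisor in increasing order:
79^1 ≡ 79
79^2 ≡ 105
79^29 ≡ 1
So ord_118(79) = 29, hence |⟨79⟩| = 29.
The index is φ(118) / ord(79) = 58 / 29 = 2.

2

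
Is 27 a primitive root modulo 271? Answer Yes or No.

φ(271) = 271 − 1 = 270 = 2 · 3^3 · 5.
An element g generates (Z/271Z)^× iff g^(270/q) ≢ 1 (mod 271) for each prime q ∈ {2, 3, 5}.
27^135 ≡ 270 (mod 271)  [q = 2: ≢ 1 ✓]
27^90 ≡ 1 (mod 271)  [q = 3: ≡ 1 ✗]
27^54 ≡ 10 (mod 271)  [q = 5: ≢ 1 ✓]
Since 27^90 ≡ 1, the order of 27 divides 90 < 270, so 27 is not a primitive root.

No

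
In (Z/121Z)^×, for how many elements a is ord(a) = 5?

4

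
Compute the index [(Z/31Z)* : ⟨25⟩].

10

Since 25 ∈ (Z/31Z)^×, its order divides φ(31) = 31 − 1 = 30 = 2 · 3 · 5.
Divisors of 30: 1, 2, 3, 5, 6, 10, 15, 30.
Test each divisor d:
25^1 ≡ 25 (mod 31)
25^2 ≡ 5 (mod 31)
25^3 ≡ 1 (mod 31) ✓
The order of 25 is 3, so the subgroup it generates has 3 elements.
The index is φ(31) / ord(25) = 30 / 3 = 10.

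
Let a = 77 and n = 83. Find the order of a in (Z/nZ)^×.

ord(77) | φ(83) = 83 − 1 = 82 = 2 · 41.
Divisors of 82: 1, 2, 41, 82.
Test each divisor d:
77^1 ≡ 77 (mod 83)
77^2 ≡ 36 (mod 83)
77^41 ≡ 1 (mod 83) ✓
The smallest such exponent is 41, so the order of 77 is 41.

41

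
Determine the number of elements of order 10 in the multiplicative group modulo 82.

φ(82) = φ(2)·φ(41) = 1·40 = 40 = 2^3 · 5.
In a cyclic group of order 40, there are φ(d) elements of order d for each divisor d of 40, and zero for non-divisors.
10 = 2 · 5 divides 40, and φ(10) = 4.

4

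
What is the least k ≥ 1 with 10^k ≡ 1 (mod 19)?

18

The order of 10 must divide φ(19) = 19 − 1 = 18 = 2 · 3^2.
Divisors of 18: 1, 2, 3, 6, 9, 18.
Evaluate successive powers at the divisors of 18:
10^1 ≡ 10 (mod 19)
10^2 ≡ 5 (mod 19)
10^3 ≡ 12 (mod 19)
10^6 ≡ 11 (mod 19)
10^9 ≡ 18 (mod 19)
10^18 ≡ 1 (mod 19) ✓
Hence ord(10) = 18.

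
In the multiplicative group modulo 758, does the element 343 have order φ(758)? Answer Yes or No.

φ(758) = φ(2)·φ(379) = 1·378 = 378 = 2 · 3^3 · 7.
It suffices to check that the order of 343 is not a proper divisor of 378: compute 343^(378/q) for q ∈ {2, 3, 7}.
343^189 ≡ 757 (mod 758)  [q = 2: ≢ 1 ✓]
343^126 ≡ 1 (mod 758)  [q = 3: ≡ 1 ✗]
343^54 ≡ 517 (mod 758)  [q = 7: ≢ 1 ✓]
The check at q = 3 fails, so 343 generates a proper subgroup.

No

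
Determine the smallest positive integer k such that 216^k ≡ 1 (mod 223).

ord(216) | φ(223) = 223 − 1 = 222 = 2 · 3 · 37.
Divisors of 222: 1, 2, 3, 6, 37, 74, 111, 222.
Evaluate successive powers at the divisors of 222:
216^1 ≡ 216 (mod 223)
216^2 ≡ 49 (mod 223)
216^3 ≡ 103 (mod 223)
216^6 ≡ 128 (mod 223)
216^37 ≡ 222 (mod 223)
216^74 ≡ 1 (mod 223) ✓
So ord_223(216) = 74.

74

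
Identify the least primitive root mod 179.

φ(179) = 179 − 1 = 178 = 2 · 89.
Test candidates g = 2, 3, … against the prime factors q ∈ {2, 89} of φ(179): g is a generator iff g^(178/q) ≢ 1 for every such q.
g = 2: 2^89 ≡ 178; 2^2 ≡ 4 — none is 1, so 2 is a primitive root.
The smallest primitive root modulo 179 is 2.

2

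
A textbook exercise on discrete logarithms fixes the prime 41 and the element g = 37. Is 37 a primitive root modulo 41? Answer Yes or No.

No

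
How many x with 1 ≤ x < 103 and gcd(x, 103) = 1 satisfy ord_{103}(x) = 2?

φ(103) = 103 − 1 = 102 = 2 · 3 · 17.
Since (Z/103Z)^× is cyclic of order 102, the number of elements of order d is φ(d) when d | 102 and 0 otherwise.
2 | 102, and φ(2) = 2 − 1 = 1.

1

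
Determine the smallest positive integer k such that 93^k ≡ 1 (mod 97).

24

Since 93 ∈ (Z/97Z)^×, its order divides φ(97) = 97 − 1 = 96 = 2^5 · 3.
Divisors of 96: 1, 2, 3, 4, 6, 8, 12, 16, 24, 32, 48, 96.
Evaluate successive powers at the divisors of 96:
93^1 ≡ 93 (mod 97)
93^2 ≡ 16 (mod 97)
93^3 ≡ 33 (mod 97)
93^4 ≡ 62 (mod 97)
93^6 ≡ 22 (mod 97)
93^8 ≡ 61 (mod 97)
93^12 ≡ 96 (mod 97)
93^16 ≡ 35 (mod 97)
93^24 ≡ 1 (mod 97) ✓
The smallest such exponent is 24, so the order of 93 is 24.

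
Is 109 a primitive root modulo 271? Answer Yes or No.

Yes

φ(271) = 271 − 1 = 270 = 2 · 3^3 · 5.
An element g generates (Z/271Z)^× iff g^(270/q) ≢ 1 (mod 271) for each prime q ∈ {2, 3, 5}.
109^135 ≡ 270 (mod 271)  [q = 2: ≢ 1 ✓]
109^90 ≡ 242 (mod 271)  [q = 3: ≢ 1 ✓]
109^54 ≡ 100 (mod 271)  [q = 5: ≢ 1 ✓]
All checks pass, so 109 has order 270 and is a primitive root modulo 271.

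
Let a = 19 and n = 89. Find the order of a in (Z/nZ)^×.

Since 19 ∈ (Z/89Z)^×, its order divides φ(89) = 89 − 1 = 88 = 2^3 · 11.
Divisors of 88: 1, 2, 4, 8, 11, 22, 44, 88.
Check 19^d mod 89 for each divisor in increasing order:
19^1 ≡ 19 (mod 89)
19^2 ≡ 5 (mod 89)
19^4 ≡ 25 (mod 89)
19^8 ≡ 2 (mod 89)
19^11 ≡ 12 (mod 89)
19^22 ≡ 55 (mod 89)
19^44 ≡ 88 (mod 89)
19^88 ≡ 1 (mod 89) ✓
The smallest such exponent is 88, so the order of 19 is 88.

88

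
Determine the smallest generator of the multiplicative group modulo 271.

φ(271) = 271 − 1 = 270 = 2 · 3^3 · 5.
Test candidates g = 2, 3, … against the prime factors q ∈ {2, 3, 5} of φ(271): g is a generator iff g^(270/q) ≢ 1 for every such q.
g = 2: 2^135 ≡ 1 — hits 1, so not a primitive root.
g = 3: 3^135 ≡ 270; 3^90 ≡ 1 — hits 1, so not a primitive root.
g = 4: 4^135 ≡ 1 — hits 1, so not a primitive root.
g = 5: 5^135 ≡ 1 — hits 1, so not a primitive root.
g = 6: 6^135 ≡ 270; 6^90 ≡ 242; 6^54 ≡ 10 — none is 1, so 6 is a primitive root.
Hence the least primitive root of 271 is 6.

6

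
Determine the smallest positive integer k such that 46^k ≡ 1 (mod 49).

The order of 46 must divide φ(49) = φ(7^2) = 7·(7−1) = 42 = 2 · 3 · 7.
Divisors of 42: 1, 2, 3, 6, 7, 14, 21, 42.
Evaluate successive powers at the divisors of 42:
46^1 ≡ 46 (mod 49)
46^2 ≡ 9 (mod 49)
46^3 ≡ 22 (mod 49)
46^6 ≡ 43 (mod 49)
46^7 ≡ 18 (mod 49)
46^14 ≡ 30 (mod 49)
46^21 ≡ 1 (mod 49) ✓
Hence ord(46) = 21.

21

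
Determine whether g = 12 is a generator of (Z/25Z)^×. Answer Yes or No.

Yes

φ(25) = φ(5^2) = 5·(5−1) = 20 = 2^2 · 5.
An element g generates (Z/25Z)^× iff g^(20/q) ≢ 1 (mod 25) for each prime q ∈ {2, 5}.
12^10 ≡ 24 (mod 25)  [q = 2: ≢ 1 ✓]
12^4 ≡ 11 (mod 25)  [q = 5: ≢ 1 ✓]
All checks pass, so 12 has order 20 and is a primitive root modulo 25.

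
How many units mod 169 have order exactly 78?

24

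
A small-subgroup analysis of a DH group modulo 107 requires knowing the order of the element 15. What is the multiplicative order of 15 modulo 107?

106

The order of 15 must divide φ(107) = 107 − 1 = 106 = 2 · 53.
Divisors of 106: 1, 2, 53, 106.
Compute 15^d (mod 107) for the divisors d until we hit 1:
15^1 ≡ 15 (mod 107)
15^2 ≡ 11 (mod 107)
15^53 ≡ 106 (mod 107)
15^106 ≡ 1 (mod 107) ✓
Hence ord(15) = 106.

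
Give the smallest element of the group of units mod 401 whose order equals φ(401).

φ(401) = 401 − 1 = 400 = 2^4 · 5^2.
Test candidates g = 2, 3, … against the prime factors q ∈ {2, 5} of φ(401): g is a generator iff g^(400/q) ≢ 1 for every such q.
g = 2: 2^200 ≡ 1 — hits 1, so not a primitive root.
g = 3: 3^200 ≡ 400; 3^80 ≡ 72 — none is 1, so 3 is a primitive root.
Hence the least primitive root of 401 is 3.

3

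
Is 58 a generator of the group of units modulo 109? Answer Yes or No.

Yes

φ(109) = 109 − 1 = 108 = 2^2 · 3^3.
An element g generates (Z/109Z)^× iff g^(108/q) ≢ 1 (mod 109) for each prime q ∈ {2, 3}.
58^54 ≡ 108 (mod 109)  [q = 2: ≢ 1 ✓]
58^36 ≡ 63 (mod 109)  [q = 3: ≢ 1 ✓]
Every test exponent gives a nontrivial residue, hence 58 generates the full group.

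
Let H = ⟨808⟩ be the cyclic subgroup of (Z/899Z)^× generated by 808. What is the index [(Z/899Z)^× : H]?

24

The order of 808 must divide φ(899) = φ(29·31) = (29−1)·(31−1) = 28·30 = 840 = 2^3 · 3 · 5 · 7.
Divisors of 840: 1, 2, 3, 4, 5, 6, 7, 8, 10, 12, 14, 15, 20, 21, 24, 28, 30, 35, 40, 42, 56, 60, 70, 84, 105, 120, 140, 168, 210, 280, 420, 840.
Evaluate successive powers at the divisors of 840:
808^1 ≡ 808 (mod 899)
808^2 ≡ 190 (mod 899)
808^3 ≡ 690 (mod 899)
808^4 ≡ 140 (mod 899)
808^5 ≡ 745 (mod 899)
808^6 ≡ 529 (mod 899)
808^7 ≡ 407 (mod 899)
808^8 ≡ 721 (mod 899)
808^10 ≡ 342 (mod 899)
808^12 ≡ 252 (mod 899)
808^14 ≡ 233 (mod 899)
808^15 ≡ 373 (mod 899)
808^20 ≡ 94 (mod 899)
808^21 ≡ 436 (mod 899)
808^24 ≡ 574 (mod 899)
808^28 ≡ 349 (mod 899)
808^30 ≡ 683 (mod 899)
808^35 ≡ 1 (mod 899) ✓
So ord_899(808) = 35, hence |⟨808⟩| = 35.
The index is φ(899) / ord(808) = 840 / 35 = 24.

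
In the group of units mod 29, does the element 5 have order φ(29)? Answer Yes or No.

No

φ(29) = 29 − 1 = 28 = 2^2 · 7.
An element g generates (Z/29Z)^× iff g^(28/q) ≢ 1 (mod 29) for each prime q ∈ {2, 7}.
5^14 ≡ 1 (mod 29)  [q = 2: ≡ 1 ✗]
5^4 ≡ 16 (mod 29)  [q = 7: ≢ 1 ✓]
5^14 ≡ 1 shows ord(5) | 14, strictly less than φ(29); not a primitive root.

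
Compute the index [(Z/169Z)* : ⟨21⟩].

3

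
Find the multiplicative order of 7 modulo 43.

The order of 7 must divide φ(43) = 43 − 1 = 42 = 2 · 3 · 7.
Divisors of 42: 1, 2, 3, 6, 7, 14, 21, 42.
Check 7^d mod 43 for each divisor in increasing order:
7^1 ≡ 7 (mod 43)
7^2 ≡ 6 (mod 43)
7^3 ≡ 42 (mod 43)
7^6 ≡ 1 (mod 43) ✓
Therefore the multiplicative order of 7 modulo 43 is 6.

6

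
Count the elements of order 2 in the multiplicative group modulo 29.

φ(29) = 29 − 1 = 28 = 2^2 · 7.
Since (Z/29Z)^× is cyclic of order 28, the number of elements of order d is φ(d) when d | 28 and 0 otherwise.
2 | 28, and φ(2) = 2 − 1 = 1.

1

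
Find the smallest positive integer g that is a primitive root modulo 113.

φ(113) = 113 − 1 = 112 = 2^4 · 7.
Test candidates g = 2, 3, … against the prime factors q ∈ {2, 7} of φ(113): g is a generator iff g^(112/q) ≢ 1 for every such q.
g = 2: 2^56 ≡ 1 — hits 1, so not a primitive root.
g = 3: 3^56 ≡ 112; 3^16 ≡ 49 — none is 1, so 3 is a primitive root.
The smallest primitive root modulo 113 is 3.

3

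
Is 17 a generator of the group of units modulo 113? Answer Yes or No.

Yes

φ(113) = 113 − 1 = 112 = 2^4 · 7.
An element g generates (Z/113Z)^× iff g^(112/q) ≢ 1 (mod 113) for each prime q ∈ {2, 7}.
17^56 ≡ 112 (mod 113)  [q = 2: ≢ 1 ✓]
17^16 ≡ 109 (mod 113)  [q = 7: ≢ 1 ✓]
None equal 1, so ord_113(17) = 112: 17 is a primitive root.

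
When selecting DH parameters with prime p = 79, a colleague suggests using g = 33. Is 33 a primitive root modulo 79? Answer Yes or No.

φ(79) = 79 − 1 = 78 = 2 · 3 · 13.
33 is a primitive root mod 79 iff 33^(φ(79)/q) ≢ 1 for every prime q | φ(79), i.e. q ∈ {2, 3, 13}.
33^39 ≡ 78 (mod 79)  [q = 2: ≢ 1 ✓]
33^26 ≡ 1 (mod 79)  [q = 3: ≡ 1 ✗]
33^6 ≡ 64 (mod 79)  [q = 13: ≢ 1 ✓]
33^26 ≡ 1 shows ord(33) | 26, strictly less than φ(79); not a primitive root.

No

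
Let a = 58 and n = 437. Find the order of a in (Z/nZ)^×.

11

By Lagrange's theorem, ord_437(58) divides φ(437) = φ(19·23) = (19−1)·(23−1) = 18·22 = 396 = 2^2 · 3^2 · 11.
Divisors of 396: 1, 2, 3, 4, 6, 9, 11, 12, 18, 22, 33, 36, 44, 66, 99, 132, 198, 396.
Check 58^d mod 437 for each divisor in increasing order:
58^1 ≡ 58
58^2 ≡ 305
58^3 ≡ 210
58^4 ≡ 381
58^6 ≡ 400
58^9 ≡ 96
58^11 ≡ 1
Hence ord(58) = 11.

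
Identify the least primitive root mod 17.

3

φ(17) = 17 − 1 = 16 = 2^4.
g is a primitive root iff g^(16/q) ≢ 1 (mod 17) for each prime q ∈ {2}.
g = 2: 2^8 ≡ 1 — hits 1, so not a primitive root.
g = 3: 3^8 ≡ 16 — none is 1, so 3 is a primitive root.
So 3 is the smallest generator of (Z/17Z)^×.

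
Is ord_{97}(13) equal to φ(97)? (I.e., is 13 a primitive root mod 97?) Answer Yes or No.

φ(97) = 97 − 1 = 96 = 2^5 · 3.
Test 13^(96/q) mod 97 for each prime factor q of 96:
13^48 ≡ 96 (mod 97)  [q = 2: ≢ 1 ✓]
13^32 ≡ 35 (mod 97)  [q = 3: ≢ 1 ✓]
All checks pass, so 13 has order 96 and is a primitive root modulo 97.

Yes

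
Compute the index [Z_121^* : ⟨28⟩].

1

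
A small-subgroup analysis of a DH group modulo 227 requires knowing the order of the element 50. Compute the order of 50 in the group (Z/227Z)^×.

226

ord(50) | φ(227) = 227 − 1 = 226 = 2 · 113.
Divisors of 226: 1, 2, 113, 226.
Compute 50^d (mod 227) for the divisors d until we hit 1:
50^1 ≡ 50
50^2 ≡ 3
50^113 ≡ 226
50^226 ≡ 1
Hence ord(50) = 226.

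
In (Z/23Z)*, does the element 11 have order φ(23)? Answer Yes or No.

Yes

φ(23) = 23 − 1 = 22 = 2 · 11.
An element g generates (Z/23Z)^× iff g^(22/q) ≢ 1 (mod 23) for each prime q ∈ {2, 11}.
11^11 ≡ 22 (mod 23)  [q = 2: ≢ 1 ✓]
11^2 ≡ 6 (mod 23)  [q = 11: ≢ 1 ✓]
Every test exponent gives a nontrivial residue, hence 11 generates the full group.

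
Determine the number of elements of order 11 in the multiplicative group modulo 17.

φ(17) = 17 − 1 = 16 = 2^4.
Since (Z/17Z)^× is cyclic of order 16, the number of elements of order d is φ(d) when d | 16 and 0 otherwise.
11 does not divide 16, so no element of (Z/17Z)^× has order 11.

0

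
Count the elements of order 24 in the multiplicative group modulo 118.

0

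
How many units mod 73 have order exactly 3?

2

φ(73) = 73 − 1 = 72 = 2^3 · 3^2.
In a cyclic group of order 72, there are φ(d) elements of order d for each divisor d of 72, and zero for non-divisors.
3 | 72, and φ(3) = 3 − 1 = 2.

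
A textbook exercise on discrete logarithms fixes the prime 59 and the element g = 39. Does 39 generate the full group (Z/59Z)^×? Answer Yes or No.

φ(59) = 59 − 1 = 58 = 2 · 29.
39 is a primitive root mod 59 iff 39^(φ(59)/q) ≢ 1 for every prime q | φ(59), i.e. q ∈ {2, 29}.
39^29 ≡ 58 (mod 59)  [q = 2: ≢ 1 ✓]
39^2 ≡ 46 (mod 59)  [q = 29: ≢ 1 ✓]
All checks pass, so 39 has order 58 and is a primitive root modulo 59.

Yes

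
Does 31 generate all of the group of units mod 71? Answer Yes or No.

φ(71) = 71 − 1 = 70 = 2 · 5 · 7.
An element g generates (Z/71Z)^× iff g^(70/q) ≢ 1 (mod 71) for each prime q ∈ {2, 5, 7}.
31^35 ≡ 70 (mod 71)  [q = 2: ≢ 1 ✓]
31^14 ≡ 54 (mod 71)  [q = 5: ≢ 1 ✓]
31^10 ≡ 20 (mod 71)  [q = 7: ≢ 1 ✓]
All checks pass, so 31 has order 70 and is a primitive root modulo 71.

Yes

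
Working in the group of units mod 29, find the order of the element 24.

7

ord(24) | φ(29) = 29 − 1 = 28 = 2^2 · 7.
Divisors of 28: 1, 2, 4, 7, 14, 28.
Compute 24^d (mod 29) for the divisors d until we hit 1:
24^1 ≡ 24 (mod 29)
24^2 ≡ 25 (mod 29)
24^4 ≡ 16 (mod 29)
24^7 ≡ 1 (mod 29) ✓
Therefore the multiplicative order of 24 modulo 29 is 7.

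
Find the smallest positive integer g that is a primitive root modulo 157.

5

φ(157) = 157 − 1 = 156 = 2^2 · 3 · 13.
Test candidates g = 2, 3, … against the prime factors q ∈ {2, 3, 13} of φ(157): g is a generator iff g^(156/q) ≢ 1 for every such q.
g = 2: 2^78 ≡ 156; 2^52 ≡ 1 — hits 1, so not a primitive root.
g = 3: 3^78 ≡ 1 — hits 1, so not a primitive root.
g = 4: 4^78 ≡ 1 — hits 1, so not a primitive root.
g = 5: 5^78 ≡ 156; 5^52 ≡ 12; 5^12 ≡ 130 — none is 1, so 5 is a primitive root.
So 5 is the smallest generator of (Z/157Z)^×.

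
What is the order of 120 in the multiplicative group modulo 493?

14

The order of 120 must divide φ(493) = φ(17·29) = (17−1)·(29−1) = 16·28 = 448 = 2^6 · 7.
Divisors of 448: 1, 2, 4, 7, 8, 14, 16, 28, 32, 56, 64, 112, 224, 448.
Test each divisor d:
120^1 ≡ 120
120^2 ≡ 103
120^4 ≡ 256
120^7 ≡ 86
120^8 ≡ 460
120^14 ≡ 1
Therefore the multiplicative order of 120 modulo 493 is 14.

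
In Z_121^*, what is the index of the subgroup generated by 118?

The order of 118 must divide φ(121) = φ(11^2) = 11·(11−1) = 110 = 2 · 5 · 11.
Divisors of 110: 1, 2, 5, 10, 11, 22, 55, 110.
Test each divisor d:
118^1 ≡ 118
118^2 ≡ 9
118^5 ≡ 120
118^10 ≡ 1
Thus |⟨118⟩| = ord(118) = 10.
[(Z/121Z)^× : ⟨118⟩] = 110/10 = 11.

11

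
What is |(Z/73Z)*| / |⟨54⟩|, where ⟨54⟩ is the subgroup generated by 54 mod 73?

2

The order of 54 must divide φ(73) = 73 − 1 = 72 = 2^3 · 3^2.
Divisors of 72: 1, 2, 3, 4, 6, 8, 9, 12, 18, 24, 36, 72.
Evaluate successive powers at the divisors of 72:
54^1 ≡ 54 (mod 73)
54^2 ≡ 69 (mod 73)
54^3 ≡ 3 (mod 73)
54^4 ≡ 16 (mod 73)
54^6 ≡ 9 (mod 73)
54^8 ≡ 37 (mod 73)
54^9 ≡ 27 (mod 73)
54^12 ≡ 8 (mod 73)
54^18 ≡ 72 (mod 73)
54^24 ≡ 64 (mod 73)
54^36 ≡ 1 (mod 73) ✓
The order of 54 is 36, so the subgroup it generates has 36 elements.
[(Z/73Z)^× : ⟨54⟩] = 72/36 = 2.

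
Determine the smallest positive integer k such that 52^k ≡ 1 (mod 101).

ord(52) | φ(101) = 101 − 1 = 100 = 2^2 · 5^2.
Divisors of 100: 1, 2, 4, 5, 10, 20, 25, 50, 100.
Compute 52^d (mod 101) for the divisors d until we hit 1:
52^1 ≡ 52 (mod 101)
52^2 ≡ 78 (mod 101)
52^4 ≡ 24 (mod 101)
52^5 ≡ 36 (mod 101)
52^10 ≡ 84 (mod 101)
52^20 ≡ 87 (mod 101)
52^25 ≡ 1 (mod 101) ✓
Therefore the multiplicative order of 52 modulo 101 is 25.

25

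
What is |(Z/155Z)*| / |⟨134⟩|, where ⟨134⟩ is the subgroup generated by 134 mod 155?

4

The order of 134 must divide φ(155) = φ(5·31) = (5−1)·(31−1) = 4·30 = 120 = 2^3 · 3 · 5.
Divisors of 120: 1, 2, 3, 4, 5, 6, 8, 10, 12, 15, 20, 24, 30, 40, 60, 120.
Evaluate successive powers at the divisors of 120:
134^1 ≡ 134
134^2 ≡ 131
134^3 ≡ 39
134^4 ≡ 111
134^5 ≡ 149
134^6 ≡ 126
134^8 ≡ 76
134^10 ≡ 36
134^12 ≡ 66
134^15 ≡ 94
134^20 ≡ 56
134^24 ≡ 16
134^30 ≡ 1
The order of 134 is 30, so the subgroup it generates has 30 elements.
The index is φ(155) / ord(134) = 120 / 30 = 4.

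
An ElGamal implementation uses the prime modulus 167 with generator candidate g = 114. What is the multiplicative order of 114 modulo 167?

The order of 114 must divide φ(167) = 167 − 1 = 166 = 2 · 83.
Divisors of 166: 1, 2, 83, 166.
Evaluate successive powers at the divisors of 166:
114^1 ≡ 114
114^2 ≡ 137
114^83 ≡ 1
The smallest such exponent is 83, so the order of 114 is 83.

83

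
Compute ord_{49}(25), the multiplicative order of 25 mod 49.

21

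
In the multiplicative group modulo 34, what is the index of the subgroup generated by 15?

The order of 15 must divide φ(34) = φ(2)·φ(17) = 1·16 = 16 = 2^4.
Divisors of 16: 1, 2, 4, 8, 16.
Compute 15^d (mod 34) for the divisors d until we hit 1:
15^1 ≡ 15 (mod 34)
15^2 ≡ 21 (mod 34)
15^4 ≡ 33 (mod 34)
15^8 ≡ 1 (mod 34) ✓
The order of 15 is 8, so the subgroup it generates has 8 elements.
[(Z/34Z)^× : ⟨15⟩] = 16/8 = 2.

2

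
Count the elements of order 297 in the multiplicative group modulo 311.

0

φ(311) = 311 − 1 = 310 = 2 · 5 · 31.
(Z/311Z)^× is cyclic (|G| = 310); a cyclic group of order m has exactly φ(d) elements of each order d | m, and none otherwise.
297 does not divide 310, so no element of (Z/311Z)^× has order 297.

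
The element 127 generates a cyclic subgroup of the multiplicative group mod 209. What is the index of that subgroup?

2

The order of 127 must divide φ(209) = φ(11·19) = (11−1)·(19−1) = 10·18 = 180 = 2^2 · 3^2 · 5.
Divisors of 180: 1, 2, 3, 4, 5, 6, 9, 10, 12, 15, 18, 20, 30, 36, 45, 60, 90, 180.
Check 127^d mod 209 for each divisor in increasing order:
127^1 ≡ 127 (mod 209)
127^2 ≡ 36 (mod 209)
127^3 ≡ 183 (mod 209)
127^4 ≡ 42 (mod 209)
127^5 ≡ 109 (mod 209)
127^6 ≡ 49 (mod 209)
127^9 ≡ 189 (mod 209)
127^10 ≡ 177 (mod 209)
127^12 ≡ 102 (mod 209)
127^15 ≡ 65 (mod 209)
127^18 ≡ 191 (mod 209)
127^20 ≡ 188 (mod 209)
127^30 ≡ 45 (mod 209)
127^36 ≡ 115 (mod 209)
127^45 ≡ 208 (mod 209)
127^60 ≡ 144 (mod 209)
127^90 ≡ 1 (mod 209) ✓
The order of 127 is 90, so the subgroup it generates has 90 elements.
Index = |(Z/209Z)^×| / |⟨127⟩| = 180 / 90 = 2.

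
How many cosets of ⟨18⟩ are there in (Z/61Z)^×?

1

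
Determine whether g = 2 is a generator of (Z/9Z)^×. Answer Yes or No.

Yes

φ(9) = φ(3^2) = 3·(3−1) = 6 = 2 · 3.
2 is a primitive root mod 9 iff 2^(φ(9)/q) ≢ 1 for every prime q | φ(9), i.e. q ∈ {2, 3}.
2^3 ≡ 8 (mod 9)  [q = 2: ≢ 1 ✓]
2^2 ≡ 4 (mod 9)  [q = 3: ≢ 1 ✓]
None equal 1, so ord_9(2) = 6: 2 is a primitive root.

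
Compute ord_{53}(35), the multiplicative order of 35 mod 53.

By Lagrange's theorem, ord_53(35) divides φ(53) = 53 − 1 = 52 = 2^2 · 13.
Divisors of 52: 1, 2, 4, 13, 26, 52.
Test each divisor d:
35^1 ≡ 35 (mod 53)
35^2 ≡ 6 (mod 53)
35^4 ≡ 36 (mod 53)
35^13 ≡ 30 (mod 53)
35^26 ≡ 52 (mod 53)
35^52 ≡ 1 (mod 53) ✓
Hence ord(35) = 52.

52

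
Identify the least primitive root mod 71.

7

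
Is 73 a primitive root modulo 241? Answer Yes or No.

φ(241) = 241 − 1 = 240 = 2^4 · 3 · 5.
An element g generates (Z/241Z)^× iff g^(240/q) ≢ 1 (mod 241) for each prime q ∈ {2, 3, 5}.
73^120 ≡ 240 (mod 241)  [q = 2: ≢ 1 ✓]
73^80 ≡ 1 (mod 241)  [q = 3: ≡ 1 ✗]
73^48 ≡ 205 (mod 241)  [q = 5: ≢ 1 ✓]
73^80 ≡ 1 shows ord(73) | 80, strictly less than φ(241); not a primitive root.

No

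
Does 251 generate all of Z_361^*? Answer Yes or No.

φ(361) = φ(19^2) = 19·(19−1) = 342 = 2 · 3^2 · 19.
Test 251^(342/q) mod 361 for each prime factor q of 342:
251^171 ≡ 1 (mod 361)  [q = 2: ≡ 1 ✗]
251^114 ≡ 68 (mod 361)  [q = 3: ≢ 1 ✓]
251^18 ≡ 324 (mod 361)  [q = 19: ≢ 1 ✓]
251^171 ≡ 1 shows ord(251) | 171, strictly less than φ(361); not a primitive root.

No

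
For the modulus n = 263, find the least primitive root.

5

φ(263) = 263 − 1 = 262 = 2 · 131.
g is a primitive root iff g^(262/q) ≢ 1 (mod 263) for each prime q ∈ {2, 131}.
g = 2: 2^131 ≡ 1 — hits 1, so not a primitive root.
g = 3: 3^131 ≡ 1 — hits 1, so not a primitive root.
g = 4: 4^131 ≡ 1 — hits 1, so not a primitive root.
g = 5: 5^131 ≡ 262; 5^2 ≡ 25 — none is 1, so 5 is a primitive root.
The smallest primitive root modulo 263 is 5.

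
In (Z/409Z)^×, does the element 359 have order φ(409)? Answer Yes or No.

No

φ(409) = 409 − 1 = 408 = 2^3 · 3 · 17.
An element g generates (Z/409Z)^× iff g^(408/q) ≢ 1 (mod 409) for each prime q ∈ {2, 3, 17}.
359^204 ≡ 1 (mod 409)  [q = 2: ≡ 1 ✗]
359^136 ≡ 355 (mod 409)  [q = 3: ≢ 1 ✓]
359^24 ≡ 69 (mod 409)  [q = 17: ≢ 1 ✓]
Since 359^204 ≡ 1, the order of 359 divides 204 < 408, so 359 is not a primitive root.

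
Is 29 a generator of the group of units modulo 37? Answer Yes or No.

No

φ(37) = 37 − 1 = 36 = 2^2 · 3^2.
Test 29^(36/q) mod 37 for each prime factor q of 36:
29^18 ≡ 36 (mod 37)  [q = 2: ≢ 1 ✓]
29^12 ≡ 1 (mod 37)  [q = 3: ≡ 1 ✗]
Since 29^12 ≡ 1, the order of 29 divides 12 < 36, so 29 is not a primitive root.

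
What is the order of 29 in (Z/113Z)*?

112

Since 29 ∈ (Z/113Z)^×, its order divides φ(113) = 113 − 1 = 112 = 2^4 · 7.
Divisors of 112: 1, 2, 4, 7, 8, 14, 16, 28, 56, 112.
Check 29^d mod 113 for each divisor in increasing order:
29^1 ≡ 29 (mod 113)
29^2 ≡ 50 (mod 113)
29^4 ≡ 14 (mod 113)
29^7 ≡ 73 (mod 113)
29^8 ≡ 83 (mod 113)
29^14 ≡ 18 (mod 113)
29^16 ≡ 109 (mod 113)
29^28 ≡ 98 (mod 113)
29^56 ≡ 112 (mod 113)
29^112 ≡ 1 (mod 113) ✓
So ord_113(29) = 112.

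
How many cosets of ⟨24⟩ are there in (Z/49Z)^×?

The order of 24 must divide φ(49) = φ(7^2) = 7·(7−1) = 42 = 2 · 3 · 7.
Divisors of 42: 1, 2, 3, 6, 7, 14, 21, 42.
Check 24^d mod 49 for each divisor in increasing order:
24^1 ≡ 24 (mod 49)
24^2 ≡ 37 (mod 49)
24^3 ≡ 6 (mod 49)
24^6 ≡ 36 (mod 49)
24^7 ≡ 31 (mod 49)
24^14 ≡ 30 (mod 49)
24^21 ≡ 48 (mod 49)
24^42 ≡ 1 (mod 49) ✓
So ord_49(24) = 42, hence |⟨24⟩| = 42.
[(Z/49Z)^× : ⟨24⟩] = 42/42 = 1.

1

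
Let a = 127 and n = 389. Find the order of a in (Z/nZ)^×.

194

Since 127 ∈ (Z/389Z)^×, its order divides φ(389) = 389 − 1 = 388 = 2^2 · 97.
Divisors of 388: 1, 2, 4, 97, 194, 388.
Check 127^d mod 389 for each divisor in increasing order:
127^1 ≡ 127 (mod 389)
127^2 ≡ 180 (mod 389)
127^4 ≡ 113 (mod 389)
127^97 ≡ 388 (mod 389)
127^194 ≡ 1 (mod 389) ✓
Hence ord(127) = 194.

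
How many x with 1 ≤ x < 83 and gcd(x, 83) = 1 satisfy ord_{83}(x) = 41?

40

φ(83) = 83 − 1 = 82 = 2 · 41.
In a cyclic group of order 82, there are φ(d) elements of order d for each divisor d of 82, and zero for non-divisors.
41 | 82, and φ(41) = 41 − 1 = 40.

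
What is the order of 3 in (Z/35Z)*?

By Lagrange's theorem, ord_35(3) divides φ(35) = φ(5·7) = (5−1)·(7−1) = 4·6 = 24 = 2^3 · 3.
Divisors of 24: 1, 2, 3, 4, 6, 8, 12, 24.
Check 3^d mod 35 for each divisor in increasing order:
3^1 ≡ 3
3^2 ≡ 9
3^3 ≡ 27
3^4 ≡ 11
3^6 ≡ 29
3^8 ≡ 16
3^12 ≡ 1
Therefore the multiplicative order of 3 modulo 35 is 12.

12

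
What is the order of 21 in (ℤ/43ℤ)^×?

7

By Lagrange's theorem, ord_43(21) divides φ(43) = 43 − 1 = 42 = 2 · 3 · 7.
Divisors of 42: 1, 2, 3, 6, 7, 14, 21, 42.
Evaluate successive powers at the divisors of 42:
21^1 ≡ 21 (mod 43)
21^2 ≡ 11 (mod 43)
21^3 ≡ 16 (mod 43)
21^6 ≡ 41 (mod 43)
21^7 ≡ 1 (mod 43) ✓
The smallest such exponent is 7, so the order of 21 is 7.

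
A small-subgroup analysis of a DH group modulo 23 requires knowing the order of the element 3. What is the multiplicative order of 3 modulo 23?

11

The order of 3 must divide φ(23) = 23 − 1 = 22 = 2 · 11.
Divisors of 22: 1, 2, 11, 22.
Evaluate successive powers at the divisors of 22:
3^1 ≡ 3
3^2 ≡ 9
3^11 ≡ 1
The smallest such exponent is 11, so the order of 3 is 11.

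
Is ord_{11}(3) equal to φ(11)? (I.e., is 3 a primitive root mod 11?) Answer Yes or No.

No

φ(11) = 11 − 1 = 10 = 2 · 5.
An element g generates (Z/11Z)^× iff g^(10/q) ≢ 1 (mod 11) for each prime q ∈ {2, 5}.
3^5 ≡ 1 (mod 11)  [q = 2: ≡ 1 ✗]
3^2 ≡ 9 (mod 11)  [q = 5: ≢ 1 ✓]
Since 3^5 ≡ 1, the order of 3 divides 5 < 10, so 3 is not a primitive root.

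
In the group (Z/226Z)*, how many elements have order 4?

2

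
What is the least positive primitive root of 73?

5

φ(73) = 73 − 1 = 72 = 2^3 · 3^2.
Test candidates g = 2, 3, … against the prime factors q ∈ {2, 3} of φ(73): g is a generator iff g^(72/q) ≢ 1 for every such q.
g = 2: 2^36 ≡ 1 — hits 1, so not a primitive root.
g = 3: 3^36 ≡ 1 — hits 1, so not a primitive root.
g = 4: 4^36 ≡ 1 — hits 1, so not a primitive root.
g = 5: 5^36 ≡ 72; 5^24 ≡ 8 — none is 1, so 5 is a primitive root.
Hence the least primitive root of 73 is 5.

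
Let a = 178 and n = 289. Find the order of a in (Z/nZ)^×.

136

ord(178) | φ(289) = φ(17^2) = 17·(17−1) = 272 = 2^4 · 17.
Divisors of 272: 1, 2, 4, 8, 16, 17, 34, 68, 136, 272.
Check 178^d mod 289 for each divisor in increasing order:
178^1 ≡ 178 (mod 289)
178^2 ≡ 183 (mod 289)
178^4 ≡ 254 (mod 289)
178^8 ≡ 69 (mod 289)
178^16 ≡ 137 (mod 289)
178^17 ≡ 110 (mod 289)
178^34 ≡ 251 (mod 289)
178^68 ≡ 288 (mod 289)
178^136 ≡ 1 (mod 289) ✓
Hence ord(178) = 136.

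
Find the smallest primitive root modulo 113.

3

φ(113) = 113 − 1 = 112 = 2^4 · 7.
g is a primitive root iff g^(112/q) ≢ 1 (mod 113) for each prime q ∈ {2, 7}.
g = 2: 2^56 ≡ 1 — hits 1, so not a primitive root.
g = 3: 3^56 ≡ 112; 3^16 ≡ 49 — none is 1, so 3 is a primitive root.
Hence the least primitive root of 113 is 3.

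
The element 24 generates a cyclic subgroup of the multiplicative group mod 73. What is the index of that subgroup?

By Lagrange's theorem, ord_73(24) divides φ(73) = 73 − 1 = 72 = 2^3 · 3^2.
Divisors of 72: 1, 2, 3, 4, 6, 8, 9, 12, 18, 24, 36, 72.
Compute 24^d (mod 73) for the divisors d until we hit 1:
24^1 ≡ 24 (mod 73)
24^2 ≡ 65 (mod 73)
24^3 ≡ 27 (mod 73)
24^4 ≡ 64 (mod 73)
24^6 ≡ 72 (mod 73)
24^8 ≡ 8 (mod 73)
24^9 ≡ 46 (mod 73)
24^12 ≡ 1 (mod 73) ✓
Thus |⟨24⟩| = ord(24) = 12.
Index = |(Z/73Z)^×| / |⟨24⟩| = 72 / 12 = 6.

6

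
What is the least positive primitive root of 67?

2

φ(67) = 67 − 1 = 66 = 2 · 3 · 11.
Test candidates g = 2, 3, … against the prime factors q ∈ {2, 3, 11} of φ(67): g is a generator iff g^(66/q) ≢ 1 for every such q.
g = 2: 2^33 ≡ 66; 2^22 ≡ 37; 2^6 ≡ 64 — none is 1, so 2 is a primitive root.
Hence the least primitive root of 67 is 2.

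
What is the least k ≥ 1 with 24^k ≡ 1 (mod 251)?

250

The order of 24 must divide φ(251) = 251 − 1 = 250 = 2 · 5^3.
Divisors of 250: 1, 2, 5, 10, 25, 50, 125, 250.
Evaluate successive powers at the divisors of 250:
24^1 ≡ 24 (mod 251)
24^2 ≡ 74 (mod 251)
24^5 ≡ 151 (mod 251)
24^10 ≡ 211 (mod 251)
24^25 ≡ 138 (mod 251)
24^50 ≡ 219 (mod 251)
24^125 ≡ 250 (mod 251)
24^250 ≡ 1 (mod 251) ✓
So ord_251(24) = 250.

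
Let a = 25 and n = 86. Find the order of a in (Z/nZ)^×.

The order of 25 must divide φ(86) = φ(2)·φ(43) = 1·42 = 42 = 2 · 3 · 7.
Divisors of 42: 1, 2, 3, 6, 7, 14, 21, 42.
Evaluate successive powers at the divisors of 42:
25^1 ≡ 25 (mod 86)
25^2 ≡ 23 (mod 86)
25^3 ≡ 59 (mod 86)
25^6 ≡ 41 (mod 86)
25^7 ≡ 79 (mod 86)
25^14 ≡ 49 (mod 86)
25^21 ≡ 1 (mod 86) ✓
So ord_86(25) = 21.

21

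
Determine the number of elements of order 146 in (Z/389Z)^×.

0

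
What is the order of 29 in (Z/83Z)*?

ord(29) | φ(83) = 83 − 1 = 82 = 2 · 41.
Divisors of 82: 1, 2, 41, 82.
Evaluate successive powers at the divisors of 82:
29^1 ≡ 29
29^2 ≡ 11
29^41 ≡ 1
Therefore the multiplicative order of 29 modulo 83 is 41.

41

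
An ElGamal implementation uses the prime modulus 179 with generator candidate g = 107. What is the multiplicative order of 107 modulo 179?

The order of 107 must divide φ(179) = 179 − 1 = 178 = 2 · 89.
Divisors of 178: 1, 2, 89, 178.
Compute 107^d (mod 179) for the divisors d until we hit 1:
107^1 ≡ 107 (mod 179)
107^2 ≡ 172 (mod 179)
107^89 ≡ 1 (mod 179) ✓
Hence ord(107) = 89.

89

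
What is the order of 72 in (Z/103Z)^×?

17

ord(72) | φ(103) = 103 − 1 = 102 = 2 · 3 · 17.
Divisors of 102: 1, 2, 3, 6, 17, 34, 51, 102.
Compute 72^d (mod 103) for the divisors d until we hit 1:
72^1 ≡ 72
72^2 ≡ 34
72^3 ≡ 79
72^6 ≡ 61
72^17 ≡ 1
Hence ord(72) = 17.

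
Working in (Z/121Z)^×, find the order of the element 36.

The order of 36 must divide φ(121) = φ(11^2) = 11·(11−1) = 110 = 2 · 5 · 11.
Divisors of 110: 1, 2, 5, 10, 11, 22, 55, 110.
Check 36^d mod 121 for each divisor in increasing order:
36^1 ≡ 36 (mod 121)
36^2 ≡ 86 (mod 121)
36^5 ≡ 56 (mod 121)
36^10 ≡ 111 (mod 121)
36^11 ≡ 3 (mod 121)
36^22 ≡ 9 (mod 121)
36^55 ≡ 1 (mod 121) ✓
The smallest such exponent is 55, so the order of 36 is 55.

55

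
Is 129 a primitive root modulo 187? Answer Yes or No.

187 = 11 · 17 is a product of two distinct odd primes, so (Z/187Z)^× ≅ (Z/11Z)^× × (Z/17Z)^× is not cyclic.
No primitive root modulo 187 exists; in particular 129 is not one.

No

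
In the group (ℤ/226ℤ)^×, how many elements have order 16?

φ(226) = φ(2)·φ(113) = 1·112 = 112 = 2^4 · 7.
Since (Z/226Z)^× is cyclic of order 112, the number of elements of order d is φ(d) when d | 112 and 0 otherwise.
16 = 2^4 divides 112, and φ(16) = 8.

8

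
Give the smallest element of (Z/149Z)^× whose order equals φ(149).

2

φ(149) = 149 − 1 = 148 = 2^2 · 37.
Test candidates g = 2, 3, … against the prime factors q ∈ {2, 37} of φ(149): g is a generator iff g^(148/q) ≢ 1 for every such q.
g = 2: 2^74 ≡ 148; 2^4 ≡ 16 — none is 1, so 2 is a primitive root.
Hence the least primitive root of 149 is 2.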